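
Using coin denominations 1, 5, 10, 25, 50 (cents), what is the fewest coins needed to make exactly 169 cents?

Greedy: take as many of the largest coin as possible, then repeat with the remainder.
169 = 3×50 + 1×10 + 1×5 + 4×1
Total coins = 3 + 1 + 1 + 4 = 9

9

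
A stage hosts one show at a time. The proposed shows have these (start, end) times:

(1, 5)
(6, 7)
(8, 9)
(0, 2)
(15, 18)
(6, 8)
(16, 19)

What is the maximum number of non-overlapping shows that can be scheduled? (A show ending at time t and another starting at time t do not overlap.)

Order by finish time; keep every interval that doesn't clash with the previous kept one.
Sorted by end: (0,2)  (1,5)  (6,7)  (6,8)  (8,9)  (15,18)  (16,19)
take (0,2); take (6,7); take (8,9); take (15,18).
Selected 4 shows.

4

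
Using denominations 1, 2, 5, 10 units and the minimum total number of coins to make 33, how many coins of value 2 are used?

1

Greedy: take as many of the largest coin as possible, then repeat with the remainder.
33 − 3×10→3 − 1×2→1 − 1×1→0
Count of 2: 1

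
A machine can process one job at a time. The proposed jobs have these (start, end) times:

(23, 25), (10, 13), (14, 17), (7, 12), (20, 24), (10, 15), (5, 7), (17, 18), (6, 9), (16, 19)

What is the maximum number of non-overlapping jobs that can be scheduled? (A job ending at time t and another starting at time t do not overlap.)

Greedy by earliest finish: after sorting by end time, pick each interval compatible with the last pick.
Sorted by end: (5,7)  (6,9)  (7,12)  (10,13)  (10,15)  (14,17)  (17,18)  (16,19)  (20,24)  (23,25)
take (5,7); skip (6,9); take (7,12); take (14,17); take (17,18); skip (16,19); take (20,24).
Selected 5 jobs.

5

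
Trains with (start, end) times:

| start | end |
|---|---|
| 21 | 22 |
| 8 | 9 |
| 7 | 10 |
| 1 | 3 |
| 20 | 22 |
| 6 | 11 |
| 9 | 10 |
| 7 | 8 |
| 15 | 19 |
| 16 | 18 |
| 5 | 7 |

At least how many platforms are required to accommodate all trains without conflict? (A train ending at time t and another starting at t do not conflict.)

3

The answer is the maximum number of intervals overlapping at any instant.
Events (time:±→running): 1:+→1 3:-→0 5:+→1 6:+→2 7:-→1 7:+→2 7:+→3 … peak 3.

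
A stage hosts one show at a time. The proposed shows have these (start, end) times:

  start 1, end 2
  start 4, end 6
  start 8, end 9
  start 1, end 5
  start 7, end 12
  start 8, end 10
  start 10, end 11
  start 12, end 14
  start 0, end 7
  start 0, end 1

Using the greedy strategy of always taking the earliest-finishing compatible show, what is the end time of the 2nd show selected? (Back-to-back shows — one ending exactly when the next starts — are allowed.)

2

Sorted by end: (0,1)  (1,2)  (1,5)  (4,6)  (0,7)  (8,9)  (8,10)  (10,11)  (7,12)  (12,14)
take (0,1); take (1,2); take (4,6); skip (0,7); take (8,9); take (10,11); take (12,14).
Selected: (0,1) (1,2) (4,6) (8,9) (10,11) (12,14)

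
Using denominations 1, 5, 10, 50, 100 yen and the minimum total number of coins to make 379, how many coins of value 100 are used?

3

Greedy: take as many of the largest coin as possible, then repeat with the remainder.
379 − 3×100→79 − 1×50→29 − 2×10→9 − 1×5→4 − 4×1→0
Count of 100: 3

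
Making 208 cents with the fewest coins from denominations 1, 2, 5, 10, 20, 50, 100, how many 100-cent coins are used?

2

208 − 2×100→8 − 1×5→3 − 1×2→1 − 1×1→0
Count of 100: 2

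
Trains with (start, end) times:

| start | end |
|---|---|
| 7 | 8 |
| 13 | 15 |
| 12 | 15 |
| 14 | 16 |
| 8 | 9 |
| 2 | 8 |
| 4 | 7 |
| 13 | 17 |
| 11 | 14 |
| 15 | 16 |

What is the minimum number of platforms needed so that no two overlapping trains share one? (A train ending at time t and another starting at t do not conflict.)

Count concurrent intervals with a sweep; the peak is the room count.
Events (time:±→running): 2:+→1 4:+→2 7:-→1 7:+→2 8:-→1 8:-→0 8:+→1 9:-→0 11:+→1 12:+→2 13:+→3 13:+→4 … peak 4.

4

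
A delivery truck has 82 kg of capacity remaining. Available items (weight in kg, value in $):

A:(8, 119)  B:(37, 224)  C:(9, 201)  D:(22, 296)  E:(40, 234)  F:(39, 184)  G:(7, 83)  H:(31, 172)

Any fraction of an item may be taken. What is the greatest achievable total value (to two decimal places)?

Greedy by value/weight ratio, highest first.
Ratios (sorted): C 22.33, A 14.88, D 13.45, G 11.86, B 6.05, E 5.85, H 5.55, F 4.72
take C (9 @ 201); take A (8 @ 119); take D (22 @ 296); take G (7 @ 83); take 36/37 of B → 217.95. Capacity used 82/82.
Total value = 916.95

916.95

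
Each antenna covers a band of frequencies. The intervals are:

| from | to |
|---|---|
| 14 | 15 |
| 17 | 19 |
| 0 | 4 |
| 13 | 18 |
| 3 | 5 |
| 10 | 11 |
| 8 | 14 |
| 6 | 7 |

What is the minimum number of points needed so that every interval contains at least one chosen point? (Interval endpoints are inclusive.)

5

Sorted: [0,4] [3,5] [6,7] [10,11] [8,14] [14,15] [13,18] [17,19]
{[0,4],[3,5]} hit by 4; {[6,7]} hit by 7; {[10,11],[8,14]} hit by 11; {[14,15],[13,18]} hit by 15; {[17,19]} hit by 19.
Points: 4, 7, 11, 15, 19 (5 total).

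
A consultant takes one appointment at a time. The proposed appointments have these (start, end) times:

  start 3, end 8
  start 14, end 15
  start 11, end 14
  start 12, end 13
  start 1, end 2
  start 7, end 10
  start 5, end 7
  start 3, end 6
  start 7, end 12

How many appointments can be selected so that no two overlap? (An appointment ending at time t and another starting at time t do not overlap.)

Sorted by end: (1,2)  (3,6)  (5,7)  (3,8)  (7,10)  (7,12)  (12,13)  (11,14)  (14,15)
take (1,2); take (3,6); skip (5,7); skip (3,8); take (7,10); take (12,13); take (14,15).
Selected 5 appointments.

5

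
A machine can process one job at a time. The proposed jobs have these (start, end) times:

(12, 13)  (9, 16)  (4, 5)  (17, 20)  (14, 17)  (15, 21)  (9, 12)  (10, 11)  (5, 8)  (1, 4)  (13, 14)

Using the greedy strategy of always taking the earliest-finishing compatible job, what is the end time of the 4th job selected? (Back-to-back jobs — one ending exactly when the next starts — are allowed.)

Greedy by earliest finish: after sorting by end time, pick each interval compatible with the last pick.
Sorted by end: (1,4)  (4,5)  (5,8)  (10,11)  (9,12)  (12,13)  (13,14)  (9,16)  (14,17)  (17,20)  (15,21)
take (1,4); take (4,5); take (5,8); take (10,11); skip (9,12); take (12,13); take (13,14); take (14,17); take (17,20).
Selected: (1,4) (4,5) (5,8) (10,11) (12,13) (13,14) (14,17) (17,20)

11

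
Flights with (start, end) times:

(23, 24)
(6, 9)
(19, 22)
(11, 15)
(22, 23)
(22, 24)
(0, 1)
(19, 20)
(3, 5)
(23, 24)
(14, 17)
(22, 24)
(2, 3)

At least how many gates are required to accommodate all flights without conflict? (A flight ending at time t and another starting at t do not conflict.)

Events (time:±→running): 0:+→1 1:-→0 2:+→1 3:-→0 3:+→1 5:-→0 6:+→1 9:-→0 11:+→1 14:+→2 15:-→1 17:-→0 19:+→1 19:+→2 20:-→1 22:-→0 22:+→1 22:+→2 22:+→3 23:-→2 23:+→3 23:+→4 … peak 4.

4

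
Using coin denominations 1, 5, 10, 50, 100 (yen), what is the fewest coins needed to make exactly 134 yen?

8

Use the largest denomination that fits, subtract, and repeat.
134 = 1×100 + 3×10 + 4×1
Total coins = 1 + 3 + 4 = 8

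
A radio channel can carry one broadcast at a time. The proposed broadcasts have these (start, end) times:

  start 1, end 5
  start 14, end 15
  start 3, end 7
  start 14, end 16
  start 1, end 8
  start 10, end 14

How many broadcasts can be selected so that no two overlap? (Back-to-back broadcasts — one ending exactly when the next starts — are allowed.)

3

By end time: (1,5), (3,7), (1,8), (10,14), (14,15), (14,16).
Pick (1,5); next start ≥ 5 → (10,14); next start ≥ 14 → (14,15).
Selected 3 broadcasts.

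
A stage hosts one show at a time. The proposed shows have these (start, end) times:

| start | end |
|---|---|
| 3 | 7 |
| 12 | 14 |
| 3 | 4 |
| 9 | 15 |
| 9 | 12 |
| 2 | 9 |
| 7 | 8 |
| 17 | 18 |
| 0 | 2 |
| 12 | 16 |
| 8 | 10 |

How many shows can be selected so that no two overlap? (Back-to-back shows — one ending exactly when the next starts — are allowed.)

6

By end time: (0,2), (3,4), (3,7), (7,8), (2,9), (8,10), (9,12), (12,14), (9,15), (12,16), (17,18).
Pick (0,2); next start ≥ 2 → (3,4); next start ≥ 4 → (7,8); next start ≥ 8 → (8,10); next start ≥ 10 → (12,14); next start ≥ 14 → (17,18).
Selected 6 shows.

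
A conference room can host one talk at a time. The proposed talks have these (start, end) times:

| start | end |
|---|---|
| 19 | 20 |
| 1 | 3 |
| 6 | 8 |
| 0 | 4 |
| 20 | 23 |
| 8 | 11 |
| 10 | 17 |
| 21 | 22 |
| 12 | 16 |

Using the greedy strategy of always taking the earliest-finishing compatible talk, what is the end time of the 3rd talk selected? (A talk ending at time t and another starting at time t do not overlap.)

By end time: (1,3), (0,4), (6,8), (8,11), (12,16), (10,17), (19,20), (21,22), (20,23).
Pick (1,3); next start ≥ 3 → (6,8); next start ≥ 8 → (8,11); next start ≥ 11 → (12,16); next start ≥ 16 → (19,20); next start ≥ 20 → (21,22).
Selected: (1,3) (6,8) (8,11) (12,16) (19,20) (21,22)

11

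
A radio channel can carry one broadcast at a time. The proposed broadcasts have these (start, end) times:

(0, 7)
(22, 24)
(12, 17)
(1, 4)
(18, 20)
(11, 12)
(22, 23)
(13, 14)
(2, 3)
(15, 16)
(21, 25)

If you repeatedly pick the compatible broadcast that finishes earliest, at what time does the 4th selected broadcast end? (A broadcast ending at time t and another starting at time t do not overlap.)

16

Sorted by end: (2,3)  (1,4)  (0,7)  (11,12)  (13,14)  (15,16)  (12,17)  (18,20)  (22,23)  (22,24)  (21,25)
take (2,3); skip (1,4); take (11,12); take (13,14); take (15,16); take (18,20); take (22,23); skip (22,24).
Selected: (2,3) (11,12) (13,14) (15,16) (18,20) (22,23)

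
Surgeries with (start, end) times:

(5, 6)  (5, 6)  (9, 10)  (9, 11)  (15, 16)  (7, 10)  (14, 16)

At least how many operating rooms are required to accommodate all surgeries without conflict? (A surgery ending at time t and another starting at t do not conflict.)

3

The answer is the maximum number of intervals overlapping at any instant.
starts: [5, 5, 7, 9, 9, 14, 15]
ends:   [6, 6, 10, 10, 11, 16, 16]
s5→1 s5→2 e6→1 e6→0 s7→1 s9→2 s9→3  — peak 3.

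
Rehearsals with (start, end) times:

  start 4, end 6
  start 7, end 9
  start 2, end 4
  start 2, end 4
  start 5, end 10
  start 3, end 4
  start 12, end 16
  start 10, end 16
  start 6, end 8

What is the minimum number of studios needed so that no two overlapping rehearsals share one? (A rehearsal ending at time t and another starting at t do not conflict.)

3

Count concurrent intervals with a sweep; the peak is the room count.
Events (time:±→running): 2:+→1 2:+→2 3:+→3 … peak 3.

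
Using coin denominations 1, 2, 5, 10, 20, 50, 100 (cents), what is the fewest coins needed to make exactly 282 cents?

Greedy: take as many of the largest coin as possible, then repeat with the remainder.
282 − 2×100→82 − 1×50→32 − 1×20→12 − 1×10→2 − 1×2→0
Total coins = 2 + 1 + 1 + 1 + 1 = 6

6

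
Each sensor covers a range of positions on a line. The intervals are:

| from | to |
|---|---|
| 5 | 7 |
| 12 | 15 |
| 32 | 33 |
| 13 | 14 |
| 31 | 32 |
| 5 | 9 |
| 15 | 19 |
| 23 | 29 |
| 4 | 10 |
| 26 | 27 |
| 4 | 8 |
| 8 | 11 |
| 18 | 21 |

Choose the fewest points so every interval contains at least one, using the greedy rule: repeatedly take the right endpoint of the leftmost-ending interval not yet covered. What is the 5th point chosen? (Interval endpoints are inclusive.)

Process intervals by earliest right end; each time one isn't hit yet, stab at its right endpoint.
By right end: [5,7]  [4,8]  [5,9]  [4,10]  [8,11]  [13,14]  [12,15]  [15,19]  [18,21]  [26,27]  [23,29]  [31,32]  [32,33]
[5,7] uncovered → point at 7; [8,11] uncovered → point at 11; [13,14] uncovered → point at 14; [15,19] uncovered → point at 19; [26,27] uncovered → point at 27; [31,32] uncovered → point at 32.
Points: 7, 11, 14, 19, 27, 32 (6 total).

27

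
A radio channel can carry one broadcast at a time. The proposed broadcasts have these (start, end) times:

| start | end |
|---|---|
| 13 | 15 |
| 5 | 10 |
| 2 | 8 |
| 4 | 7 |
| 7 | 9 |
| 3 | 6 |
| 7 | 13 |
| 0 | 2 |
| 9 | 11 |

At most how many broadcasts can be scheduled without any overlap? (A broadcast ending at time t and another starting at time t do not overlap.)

5

Greedy by earliest finish: after sorting by end time, pick each interval compatible with the last pick.
By end time: (0,2), (3,6), (4,7), (2,8), (7,9), (5,10), (9,11), (7,13), (13,15).
Pick (0,2); next start ≥ 2 → (3,6); next start ≥ 6 → (7,9); next start ≥ 9 → (9,11); next start ≥ 11 → (13,15).
Selected 5 broadcasts.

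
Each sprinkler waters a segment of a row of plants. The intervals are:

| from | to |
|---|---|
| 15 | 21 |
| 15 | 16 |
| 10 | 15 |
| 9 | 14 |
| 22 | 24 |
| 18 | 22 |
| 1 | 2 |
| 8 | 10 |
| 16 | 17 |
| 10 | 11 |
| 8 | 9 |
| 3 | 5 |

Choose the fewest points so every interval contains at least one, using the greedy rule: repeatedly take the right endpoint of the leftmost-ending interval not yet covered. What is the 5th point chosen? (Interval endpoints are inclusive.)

Process intervals by earliest right end; each time one isn't hit yet, stab at its right endpoint.
Sorted: [1,2] [3,5] [8,9] [8,10] [10,11] [9,14] [10,15] [15,16] [16,17] [15,21] [18,22] [22,24]
{[1,2]} hit by 2; {[3,5]} hit by 5; {[8,9],[8,10]} hit by 9; {[10,11],[9,14],[10,15]} hit by 11; {[15,16],[16,17],[15,21]} hit by 16; {[18,22],[22,24]} hit by 22.
Points: 2, 5, 9, 11, 16, 22 (6 total).

16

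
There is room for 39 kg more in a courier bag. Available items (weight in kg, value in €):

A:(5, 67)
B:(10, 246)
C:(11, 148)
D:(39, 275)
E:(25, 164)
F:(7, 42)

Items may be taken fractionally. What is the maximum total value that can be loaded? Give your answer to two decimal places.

552.67

Order: B (246/10=24.60) > C (148/11=13.45) > A (67/5=13.40) > D (275/39=7.05) > E (164/25=6.56) > F (42/7=6.00)
Fill: take B (10 @ 246) → take C (11 @ 148) → take A (5 @ 67) → take 13/39 of D → 91.67; 39/39 used.
Total value = 552.67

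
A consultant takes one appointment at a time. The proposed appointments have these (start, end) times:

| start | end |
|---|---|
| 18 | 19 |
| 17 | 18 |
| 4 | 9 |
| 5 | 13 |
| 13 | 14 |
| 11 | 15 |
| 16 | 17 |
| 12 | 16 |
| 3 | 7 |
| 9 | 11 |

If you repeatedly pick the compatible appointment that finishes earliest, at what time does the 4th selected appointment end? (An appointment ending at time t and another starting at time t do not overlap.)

17

Order by finish time; keep every interval that doesn't clash with the previous kept one.
Sorted by end: (3,7)  (4,9)  (9,11)  (5,13)  (13,14)  (11,15)  (12,16)  (16,17)  (17,18)  (18,19)
take (3,7); skip (4,9); take (9,11); skip (5,13); take (13,14); skip (12,16); take (16,17); take (17,18); take (18,19).
Selected: (3,7) (9,11) (13,14) (16,17) (17,18) (18,19)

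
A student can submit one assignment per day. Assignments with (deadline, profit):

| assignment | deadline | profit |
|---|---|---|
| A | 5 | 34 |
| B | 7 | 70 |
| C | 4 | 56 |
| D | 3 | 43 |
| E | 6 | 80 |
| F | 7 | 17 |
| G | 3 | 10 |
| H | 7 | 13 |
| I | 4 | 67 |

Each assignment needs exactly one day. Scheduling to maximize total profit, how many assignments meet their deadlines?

7

Profit order: E=80 B=70 I=67 C=56 D=43 A=34 F=17 H=13 G=10
Assign: E→slot 6, B→slot 7, I→slot 4, C→slot 3, D→slot 2, A→slot 5, F→slot 1, H skipped, G skipped.
Slots: [1:F] [2:D] [3:C] [4:I] [5:A] [6:E] [7:B]
7 of 9 scheduled.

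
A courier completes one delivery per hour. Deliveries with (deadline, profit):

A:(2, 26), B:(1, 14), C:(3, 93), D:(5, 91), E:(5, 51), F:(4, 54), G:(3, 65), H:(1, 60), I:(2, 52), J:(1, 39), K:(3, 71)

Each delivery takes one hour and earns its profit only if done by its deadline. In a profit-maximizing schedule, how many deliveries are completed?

5

Take jobs in profit order; each goes to the latest open slot no later than its deadline.
Profit order: C=93 D=91 K=71 G=65 H=60 F=54 I=52 E=51 J=39 A=26 B=14
Assign: C→slot 3, D→slot 5, K→slot 2, G→slot 1, H skipped, F→slot 4, I skipped, E skipped, J skipped, A skipped, B skipped.
Slots: [1:G] [2:K] [3:C] [4:F] [5:D]
5 of 11 scheduled.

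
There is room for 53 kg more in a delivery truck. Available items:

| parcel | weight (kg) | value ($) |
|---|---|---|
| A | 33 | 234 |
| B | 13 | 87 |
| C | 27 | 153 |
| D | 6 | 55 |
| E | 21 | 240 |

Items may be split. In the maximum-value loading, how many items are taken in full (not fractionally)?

Sort by value per unit weight and fill in that order.
Ratios (sorted): E 11.43, D 9.17, A 7.09, B 6.69, C 5.67
take E (21 @ 240); take D (6 @ 55); take 26/33 of A → 184.36. Capacity used 53/53.
2 item(s) taken whole; one partial (take 26/33 of A).

2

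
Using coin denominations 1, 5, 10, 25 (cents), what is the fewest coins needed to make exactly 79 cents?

7

Use the largest denomination that fits, subtract, and repeat.
79 = 3×25 + 4×1
Total coins = 3 + 4 = 7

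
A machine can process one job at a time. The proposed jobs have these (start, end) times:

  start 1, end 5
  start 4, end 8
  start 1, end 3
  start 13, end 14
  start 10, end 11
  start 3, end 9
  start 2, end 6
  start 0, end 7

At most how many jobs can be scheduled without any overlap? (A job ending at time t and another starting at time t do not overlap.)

4

Sort by end time and greedily take each interval whose start is ≥ the last chosen end.
Sorted by end: (1,3)  (1,5)  (2,6)  (0,7)  (4,8)  (3,9)  (10,11)  (13,14)
take (1,3); skip (0,7); take (4,8); take (10,11); take (13,14).
Selected 4 jobs.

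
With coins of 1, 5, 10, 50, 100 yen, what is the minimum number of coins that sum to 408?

408 − 4×100→8 − 1×5→3 − 3×1→0
Total coins = 4 + 1 + 3 = 8

8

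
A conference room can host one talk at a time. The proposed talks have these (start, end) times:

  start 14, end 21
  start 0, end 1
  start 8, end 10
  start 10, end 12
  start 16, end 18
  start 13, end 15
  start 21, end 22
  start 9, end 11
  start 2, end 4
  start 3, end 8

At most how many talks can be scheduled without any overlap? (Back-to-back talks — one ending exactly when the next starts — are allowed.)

7

Sorted by end: (0,1)  (2,4)  (3,8)  (8,10)  (9,11)  (10,12)  (13,15)  (16,18)  (14,21)  (21,22)
take (0,1); take (2,4); take (8,10); take (10,12); take (13,15); take (16,18); take (21,22).
Selected 7 talks.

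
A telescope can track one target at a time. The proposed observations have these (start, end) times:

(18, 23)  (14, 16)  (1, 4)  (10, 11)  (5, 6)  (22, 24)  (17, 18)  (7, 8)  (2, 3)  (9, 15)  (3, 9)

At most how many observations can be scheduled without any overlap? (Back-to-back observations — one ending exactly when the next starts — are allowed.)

7

Order by finish time; keep every interval that doesn't clash with the previous kept one.
Sorted by end: (2,3)  (1,4)  (5,6)  (7,8)  (3,9)  (10,11)  (9,15)  (14,16)  (17,18)  (18,23)  (22,24)
take (2,3); take (5,6); take (7,8); skip (3,9); take (10,11); take (14,16); take (17,18); take (18,23).
Selected 7 observations.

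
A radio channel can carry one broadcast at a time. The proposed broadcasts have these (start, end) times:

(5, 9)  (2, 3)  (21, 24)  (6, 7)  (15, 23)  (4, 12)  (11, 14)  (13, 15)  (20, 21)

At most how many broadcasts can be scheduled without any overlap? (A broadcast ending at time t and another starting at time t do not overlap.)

5

Order by finish time; keep every interval that doesn't clash with the previous kept one.
By end time: (2,3), (6,7), (5,9), (4,12), (11,14), (13,15), (20,21), (15,23), (21,24).
Pick (2,3); next start ≥ 3 → (6,7); next start ≥ 7 → (11,14); next start ≥ 14 → (20,21); next start ≥ 21 → (21,24).
Selected 5 broadcasts.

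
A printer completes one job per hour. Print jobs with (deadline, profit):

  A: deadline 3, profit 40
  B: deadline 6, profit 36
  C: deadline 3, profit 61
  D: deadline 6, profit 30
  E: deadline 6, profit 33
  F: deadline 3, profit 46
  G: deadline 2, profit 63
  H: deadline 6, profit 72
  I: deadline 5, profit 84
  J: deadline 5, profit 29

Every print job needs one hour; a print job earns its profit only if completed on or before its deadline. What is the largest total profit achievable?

362

Profit order: I=84 H=72 G=63 C=61 F=46 A=40 B=36 E=33 D=30 J=29
Assign: I→slot 5, H→slot 6, G→slot 2, C→slot 3, F→slot 1, A skipped, B→slot 4, E skipped, D skipped, J skipped.
Slots: [1:F] [2:G] [3:C] [4:B] [5:I] [6:H]
Profit = 46 + 63 + 61 + 36 + 84 + 72 = 362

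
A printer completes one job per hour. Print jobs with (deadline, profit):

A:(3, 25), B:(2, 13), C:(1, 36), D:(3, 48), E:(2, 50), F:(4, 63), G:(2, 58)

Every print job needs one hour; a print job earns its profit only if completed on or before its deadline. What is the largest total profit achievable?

Profit order: F=63 G=58 E=50 D=48 C=36 A=25 B=13
Assign: F→slot 4, G→slot 2, E→slot 1, D→slot 3, C skipped, A skipped, B skipped.
Slots: [1:E] [2:G] [3:D] [4:F]
Profit = 50 + 58 + 48 + 63 = 219

219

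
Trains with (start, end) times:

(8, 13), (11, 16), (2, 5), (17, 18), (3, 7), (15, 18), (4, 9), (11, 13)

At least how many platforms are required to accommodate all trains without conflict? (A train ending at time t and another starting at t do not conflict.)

3

Count concurrent intervals with a sweep; the peak is the room count.
starts: [2, 3, 4, 8, 11, 11, 15, 17]
ends:   [5, 7, 9, 13, 13, 16, 18, 18]
s2→1 s3→2 s4→3  — peak 3.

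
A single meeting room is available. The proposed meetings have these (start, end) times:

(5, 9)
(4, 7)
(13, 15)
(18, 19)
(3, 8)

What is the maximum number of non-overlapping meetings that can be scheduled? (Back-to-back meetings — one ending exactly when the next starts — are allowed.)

Greedy by earliest finish: after sorting by end time, pick each interval compatible with the last pick.
By end time: (4,7), (3,8), (5,9), (13,15), (18,19).
Pick (4,7); next start ≥ 7 → (13,15); next start ≥ 15 → (18,19).
Selected 3 meetings.

3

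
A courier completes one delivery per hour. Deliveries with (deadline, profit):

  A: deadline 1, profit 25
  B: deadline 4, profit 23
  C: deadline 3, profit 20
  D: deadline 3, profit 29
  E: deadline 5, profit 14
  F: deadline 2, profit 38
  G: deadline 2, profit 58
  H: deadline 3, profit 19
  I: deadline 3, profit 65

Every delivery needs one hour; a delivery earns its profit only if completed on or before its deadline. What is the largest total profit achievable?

Sort by profit descending; place each in the latest free slot ≤ its deadline.
By profit: I(d3,65), G(d2,58), F(d2,38), D(d3,29), A(d1,25), B(d4,23), C(d3,20), H(d3,19), E(d5,14)
I→slot 3; G→slot 2; F→slot 1; D skipped; A skipped; B→slot 4; C skipped; H skipped; E→slot 5.
Profit = 38 + 58 + 65 + 23 + 14 = 198

198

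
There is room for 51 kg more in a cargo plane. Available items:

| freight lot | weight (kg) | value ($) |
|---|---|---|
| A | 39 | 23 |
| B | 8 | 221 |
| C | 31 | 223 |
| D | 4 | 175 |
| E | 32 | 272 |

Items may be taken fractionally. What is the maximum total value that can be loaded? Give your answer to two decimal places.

Order: D (175/4=43.75) > B (221/8=27.62) > E (272/32=8.50) > C (223/31=7.19) > A (23/39=0.59)
Fill: take D (4 @ 175) → take B (8 @ 221) → take E (32 @ 272) → take 7/31 of C → 50.35; 51/51 used.
Total value = 718.35

718.35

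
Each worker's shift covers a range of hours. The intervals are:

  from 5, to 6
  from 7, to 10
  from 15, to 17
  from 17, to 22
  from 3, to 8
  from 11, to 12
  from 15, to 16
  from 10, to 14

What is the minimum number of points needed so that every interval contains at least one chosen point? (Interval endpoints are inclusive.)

Process intervals by earliest right end; each time one isn't hit yet, stab at its right endpoint.
Sorted: [5,6] [3,8] [7,10] [11,12] [10,14] [15,16] [15,17] [17,22]
{[5,6],[3,8]} hit by 6; {[7,10]} hit by 10; {[11,12],[10,14]} hit by 12; {[15,16],[15,17]} hit by 16; {[17,22]} hit by 22.
Points: 6, 10, 12, 16, 22 (5 total).

5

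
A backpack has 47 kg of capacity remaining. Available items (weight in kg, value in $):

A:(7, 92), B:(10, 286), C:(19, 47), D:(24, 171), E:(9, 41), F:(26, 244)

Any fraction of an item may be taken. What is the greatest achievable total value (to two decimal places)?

650.50

Greedy by value/weight ratio, highest first.
Ratios (sorted): B 28.60, A 13.14, F 9.38, D 7.12, E 4.56, C 2.47
take B (10 @ 286); take A (7 @ 92); take F (26 @ 244); take 4/24 of D → 28.50. Capacity used 47/47.
Total value = 650.50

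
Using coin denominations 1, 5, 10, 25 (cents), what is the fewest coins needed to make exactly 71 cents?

71 − 2×25→21 − 2×10→1 − 1×1→0
Total coins = 2 + 2 + 1 = 5

5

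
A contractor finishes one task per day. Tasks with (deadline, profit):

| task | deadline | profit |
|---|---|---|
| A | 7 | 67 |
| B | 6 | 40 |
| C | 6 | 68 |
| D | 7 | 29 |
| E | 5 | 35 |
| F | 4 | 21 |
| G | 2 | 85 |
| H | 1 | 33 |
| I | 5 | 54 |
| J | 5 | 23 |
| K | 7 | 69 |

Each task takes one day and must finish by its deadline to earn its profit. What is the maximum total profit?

418

Take jobs in profit order; each goes to the latest open slot no later than its deadline.
Profit order: G=85 K=69 C=68 A=67 I=54 B=40 E=35 H=33 D=29 J=23 F=21
Assign: G→slot 2, K→slot 7, C→slot 6, A→slot 5, I→slot 4, B→slot 3, E→slot 1, H skipped, D skipped, J skipped, F skipped.
Slots: [1:E] [2:G] [3:B] [4:I] [5:A] [6:C] [7:K]
Profit = 35 + 85 + 40 + 54 + 67 + 68 + 69 = 418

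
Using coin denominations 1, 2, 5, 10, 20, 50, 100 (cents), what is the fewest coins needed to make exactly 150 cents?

2

Greedy: take as many of the largest coin as possible, then repeat with the remainder.
150 − 1×100→50 − 1×50→0
Total coins = 1 + 1 = 2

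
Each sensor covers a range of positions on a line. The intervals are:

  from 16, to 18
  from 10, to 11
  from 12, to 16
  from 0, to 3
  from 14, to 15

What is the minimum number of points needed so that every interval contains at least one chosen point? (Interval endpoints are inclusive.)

Sort by right endpoint; whenever an interval is uncovered, place a point at its right end.
By right end: [0,3]  [10,11]  [14,15]  [12,16]  [16,18]
[0,3] uncovered → point at 3; [10,11] uncovered → point at 11; [14,15] uncovered → point at 15; [16,18] uncovered → point at 18.
Points: 3, 11, 15, 18 (4 total).

4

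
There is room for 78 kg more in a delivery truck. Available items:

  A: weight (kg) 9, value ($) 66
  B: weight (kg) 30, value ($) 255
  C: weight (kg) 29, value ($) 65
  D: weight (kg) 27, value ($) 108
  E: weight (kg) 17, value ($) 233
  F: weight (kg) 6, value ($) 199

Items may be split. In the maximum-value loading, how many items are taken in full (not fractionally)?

4

Sort by value per unit weight and fill in that order.
Order: F (199/6=33.17) > E (233/17=13.71) > B (255/30=8.50) > A (66/9=7.33) > D (108/27=4.00) > C (65/29=2.24)
Fill: take F (6 @ 199) → take E (17 @ 233) → take B (30 @ 255) → take A (9 @ 66) → take 16/27 of D → 64.00; 78/78 used.
4 item(s) taken whole; one partial (take 16/27 of D).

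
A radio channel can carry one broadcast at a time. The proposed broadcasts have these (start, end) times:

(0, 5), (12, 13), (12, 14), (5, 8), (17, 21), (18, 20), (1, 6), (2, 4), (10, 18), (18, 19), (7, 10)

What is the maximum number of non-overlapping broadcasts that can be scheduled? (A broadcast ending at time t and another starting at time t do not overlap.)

4

Sort by end time and greedily take each interval whose start is ≥ the last chosen end.
Sorted by end: (2,4)  (0,5)  (1,6)  (5,8)  (7,10)  (12,13)  (12,14)  (10,18)  (18,19)  (18,20)  (17,21)
take (2,4); skip (0,5); take (5,8); take (12,13); skip (10,18); take (18,19).
Selected 4 broadcasts.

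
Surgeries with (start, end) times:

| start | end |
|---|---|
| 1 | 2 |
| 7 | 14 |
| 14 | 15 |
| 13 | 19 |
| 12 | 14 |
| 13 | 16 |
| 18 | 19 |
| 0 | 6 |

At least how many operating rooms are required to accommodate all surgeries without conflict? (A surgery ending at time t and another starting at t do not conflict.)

Events (time:±→running): 0:+→1 1:+→2 2:-→1 6:-→0 7:+→1 12:+→2 13:+→3 13:+→4 … peak 4.

4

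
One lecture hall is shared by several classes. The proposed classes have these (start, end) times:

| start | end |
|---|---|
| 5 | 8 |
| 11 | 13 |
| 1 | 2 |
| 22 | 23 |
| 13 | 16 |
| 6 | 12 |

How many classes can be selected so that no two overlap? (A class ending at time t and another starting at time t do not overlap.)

By end time: (1,2), (5,8), (6,12), (11,13), (13,16), (22,23).
Pick (1,2); next start ≥ 2 → (5,8); next start ≥ 8 → (11,13); next start ≥ 13 → (13,16); next start ≥ 16 → (22,23).
Selected 5 classes.

5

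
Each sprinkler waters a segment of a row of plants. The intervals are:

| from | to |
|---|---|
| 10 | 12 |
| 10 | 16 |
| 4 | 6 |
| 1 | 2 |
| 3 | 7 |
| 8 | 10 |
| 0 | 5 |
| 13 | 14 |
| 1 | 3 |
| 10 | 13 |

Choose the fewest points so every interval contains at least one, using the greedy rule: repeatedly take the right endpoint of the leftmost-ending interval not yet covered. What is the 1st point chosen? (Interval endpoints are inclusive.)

Process intervals by earliest right end; each time one isn't hit yet, stab at its right endpoint.
By right end: [1,2]  [1,3]  [0,5]  [4,6]  [3,7]  [8,10]  [10,12]  [10,13]  [13,14]  [10,16]
[1,2] uncovered → point at 2; [4,6] uncovered → point at 6; [8,10] uncovered → point at 10; [13,14] uncovered → point at 14.
Points: 2, 6, 10, 14 (4 total).

2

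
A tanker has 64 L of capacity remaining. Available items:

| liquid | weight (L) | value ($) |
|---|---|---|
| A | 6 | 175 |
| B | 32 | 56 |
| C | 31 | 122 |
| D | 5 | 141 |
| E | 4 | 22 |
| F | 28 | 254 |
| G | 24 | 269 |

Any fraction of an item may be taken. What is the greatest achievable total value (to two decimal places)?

844.50

Greedy by value/weight ratio, highest first.
Ratios (sorted): A 29.17, D 28.20, G 11.21, F 9.07, E 5.50, C 3.94, B 1.75
take A (6 @ 175); take D (5 @ 141); take G (24 @ 269); take F (28 @ 254); take 1/4 of E → 5.50. Capacity used 64/64.
Total value = 844.50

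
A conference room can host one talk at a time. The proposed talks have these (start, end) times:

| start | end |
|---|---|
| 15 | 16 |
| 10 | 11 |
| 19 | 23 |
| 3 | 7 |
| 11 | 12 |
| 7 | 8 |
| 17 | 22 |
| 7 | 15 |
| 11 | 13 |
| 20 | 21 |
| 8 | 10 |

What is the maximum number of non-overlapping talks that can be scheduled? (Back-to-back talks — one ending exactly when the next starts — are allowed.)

7

Sorted by end: (3,7)  (7,8)  (8,10)  (10,11)  (11,12)  (11,13)  (7,15)  (15,16)  (20,21)  (17,22)  (19,23)
take (3,7); take (7,8); take (8,10); take (10,11); take (11,12); take (15,16); take (20,21); skip (17,22); skip (19,23).
Selected 7 talks.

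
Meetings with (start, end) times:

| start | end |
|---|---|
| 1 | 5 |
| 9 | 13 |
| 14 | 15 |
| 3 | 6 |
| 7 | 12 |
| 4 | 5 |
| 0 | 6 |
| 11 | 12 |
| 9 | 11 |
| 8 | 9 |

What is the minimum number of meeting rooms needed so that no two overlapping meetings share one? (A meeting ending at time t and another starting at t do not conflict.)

Events (time:±→running): 0:+→1 1:+→2 3:+→3 4:+→4 … peak 4.

4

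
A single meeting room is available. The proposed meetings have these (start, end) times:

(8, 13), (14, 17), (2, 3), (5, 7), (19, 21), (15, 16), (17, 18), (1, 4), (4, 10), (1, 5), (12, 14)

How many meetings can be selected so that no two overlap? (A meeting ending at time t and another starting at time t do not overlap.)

6

By end time: (2,3), (1,4), (1,5), (5,7), (4,10), (8,13), (12,14), (15,16), (14,17), (17,18), (19,21).
Pick (2,3); next start ≥ 3 → (5,7); next start ≥ 7 → (8,13); next start ≥ 13 → (15,16); next start ≥ 16 → (17,18); next start ≥ 18 → (19,21).
Selected 6 meetings.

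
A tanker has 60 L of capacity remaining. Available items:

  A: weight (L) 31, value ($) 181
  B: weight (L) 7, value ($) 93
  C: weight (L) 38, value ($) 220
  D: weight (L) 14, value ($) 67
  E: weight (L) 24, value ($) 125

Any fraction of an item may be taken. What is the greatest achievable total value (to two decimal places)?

401.37

Sort by value per unit weight and fill in that order.
Ratios (sorted): B 13.29, A 5.84, C 5.79, E 5.21, D 4.79
take B (7 @ 93); take A (31 @ 181); take 22/38 of C → 127.37. Capacity used 60/60.
Total value = 401.37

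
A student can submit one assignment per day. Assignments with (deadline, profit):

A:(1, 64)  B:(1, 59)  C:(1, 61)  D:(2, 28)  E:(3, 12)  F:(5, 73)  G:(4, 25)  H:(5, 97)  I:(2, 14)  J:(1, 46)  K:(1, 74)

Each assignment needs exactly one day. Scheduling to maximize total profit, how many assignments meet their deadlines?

5

By profit: H(d5,97), K(d1,74), F(d5,73), A(d1,64), C(d1,61), B(d1,59), J(d1,46), D(d2,28), G(d4,25), I(d2,14), E(d3,12)
H→slot 5; K→slot 1; F→slot 4; A skipped; C skipped; B skipped; J skipped; D→slot 2; G→slot 3; I skipped; E skipped.
5 of 11 scheduled.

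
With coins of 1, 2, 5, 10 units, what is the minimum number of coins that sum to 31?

4

Greedy: take as many of the largest coin as possible, then repeat with the remainder.
31 = 3×10 + 1×1
Total coins = 3 + 1 = 4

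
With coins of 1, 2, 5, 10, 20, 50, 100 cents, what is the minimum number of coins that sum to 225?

Greedy: take as many of the largest coin as possible, then repeat with the remainder.
225 = 2×100 + 1×20 + 1×5
Total coins = 2 + 1 + 1 = 4

4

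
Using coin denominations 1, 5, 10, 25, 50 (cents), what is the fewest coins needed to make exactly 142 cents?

7

142 − 2×50→42 − 1×25→17 − 1×10→7 − 1×5→2 − 2×1→0
Total coins = 2 + 1 + 1 + 1 + 2 = 7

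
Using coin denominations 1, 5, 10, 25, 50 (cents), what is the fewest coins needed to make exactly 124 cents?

8

Use the largest denomination that fits, subtract, and repeat.
124 − 2×50→24 − 2×10→4 − 4×1→0
Total coins = 2 + 2 + 4 = 8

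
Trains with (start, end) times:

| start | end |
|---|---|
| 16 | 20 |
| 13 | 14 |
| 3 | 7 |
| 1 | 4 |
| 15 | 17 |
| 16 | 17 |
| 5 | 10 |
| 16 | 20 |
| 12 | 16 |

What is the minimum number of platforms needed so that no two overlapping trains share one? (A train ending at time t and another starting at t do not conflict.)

Events (time:±→running): 1:+→1 3:+→2 4:-→1 5:+→2 7:-→1 10:-→0 12:+→1 13:+→2 14:-→1 15:+→2 16:-→1 16:+→2 16:+→3 16:+→4 … peak 4.

4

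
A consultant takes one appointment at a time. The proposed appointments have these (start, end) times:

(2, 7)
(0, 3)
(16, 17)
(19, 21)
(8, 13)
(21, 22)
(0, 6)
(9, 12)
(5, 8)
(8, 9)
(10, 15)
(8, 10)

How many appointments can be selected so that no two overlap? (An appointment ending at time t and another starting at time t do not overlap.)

7

Greedy by earliest finish: after sorting by end time, pick each interval compatible with the last pick.
By end time: (0,3), (0,6), (2,7), (5,8), (8,9), (8,10), (9,12), (8,13), (10,15), (16,17), (19,21), (21,22).
Pick (0,3); next start ≥ 3 → (5,8); next start ≥ 8 → (8,9); next start ≥ 9 → (9,12); next start ≥ 12 → (16,17); next start ≥ 17 → (19,21); next start ≥ 21 → (21,22).
Selected 7 appointments.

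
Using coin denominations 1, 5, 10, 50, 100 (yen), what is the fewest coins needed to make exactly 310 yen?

4

310 = 3×100 + 1×10
Total coins = 3 + 1 = 4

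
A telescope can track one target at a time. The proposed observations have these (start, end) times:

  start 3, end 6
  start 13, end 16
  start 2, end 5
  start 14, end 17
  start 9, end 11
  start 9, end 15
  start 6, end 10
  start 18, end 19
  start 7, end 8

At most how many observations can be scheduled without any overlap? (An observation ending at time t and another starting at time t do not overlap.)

Greedy by earliest finish: after sorting by end time, pick each interval compatible with the last pick.
By end time: (2,5), (3,6), (7,8), (6,10), (9,11), (9,15), (13,16), (14,17), (18,19).
Pick (2,5); next start ≥ 5 → (7,8); next start ≥ 8 → (9,11); next start ≥ 11 → (13,16); next start ≥ 16 → (18,19).
Selected 5 observations.

5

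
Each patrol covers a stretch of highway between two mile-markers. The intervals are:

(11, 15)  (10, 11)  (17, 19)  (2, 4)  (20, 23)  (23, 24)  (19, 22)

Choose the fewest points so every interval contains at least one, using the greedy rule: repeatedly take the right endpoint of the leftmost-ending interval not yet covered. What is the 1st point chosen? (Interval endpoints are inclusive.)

4

Sorted: [2,4] [10,11] [11,15] [17,19] [19,22] [20,23] [23,24]
{[2,4]} hit by 4; {[10,11],[11,15]} hit by 11; {[17,19],[19,22]} hit by 19; {[20,23],[23,24]} hit by 23.
Points: 4, 11, 19, 23 (4 total).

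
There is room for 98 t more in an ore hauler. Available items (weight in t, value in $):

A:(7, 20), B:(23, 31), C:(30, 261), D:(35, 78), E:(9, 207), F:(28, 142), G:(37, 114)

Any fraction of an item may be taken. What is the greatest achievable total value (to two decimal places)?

705.51

Sort by value per unit weight and fill in that order.
Order: E (207/9=23.00) > C (261/30=8.70) > F (142/28=5.07) > G (114/37=3.08) > A (20/7=2.86) > D (78/35=2.23) > B (31/23=1.35)
Fill: take E (9 @ 207) → take C (30 @ 261) → take F (28 @ 142) → take 31/37 of G → 95.51; 98/98 used.
Total value = 705.51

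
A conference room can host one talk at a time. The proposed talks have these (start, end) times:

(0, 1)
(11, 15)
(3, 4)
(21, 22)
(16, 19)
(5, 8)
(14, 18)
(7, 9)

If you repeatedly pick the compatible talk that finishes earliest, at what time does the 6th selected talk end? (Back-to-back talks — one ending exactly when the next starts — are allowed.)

22

Sorted by end: (0,1)  (3,4)  (5,8)  (7,9)  (11,15)  (14,18)  (16,19)  (21,22)
take (0,1); take (3,4); take (5,8); take (11,15); take (16,19); take (21,22).
Selected: (0,1) (3,4) (5,8) (11,15) (16,19) (21,22)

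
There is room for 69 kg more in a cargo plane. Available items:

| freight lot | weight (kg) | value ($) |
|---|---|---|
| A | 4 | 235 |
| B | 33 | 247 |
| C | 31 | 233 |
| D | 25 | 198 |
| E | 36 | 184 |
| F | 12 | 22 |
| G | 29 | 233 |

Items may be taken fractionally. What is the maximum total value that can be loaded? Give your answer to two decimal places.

Greedy by value/weight ratio, highest first.
Ratios (sorted): A 58.75, G 8.03, D 7.92, C 7.52, B 7.48, E 5.11, F 1.83
take A (4 @ 235); take G (29 @ 233); take D (25 @ 198); take 11/31 of C → 82.68. Capacity used 69/69.
Total value = 748.68

748.68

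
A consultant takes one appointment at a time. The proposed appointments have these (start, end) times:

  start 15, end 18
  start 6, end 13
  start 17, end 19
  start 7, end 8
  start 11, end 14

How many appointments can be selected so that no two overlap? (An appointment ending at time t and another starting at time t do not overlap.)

3

By end time: (7,8), (6,13), (11,14), (15,18), (17,19).
Pick (7,8); next start ≥ 8 → (11,14); next start ≥ 14 → (15,18).
Selected 3 appointments.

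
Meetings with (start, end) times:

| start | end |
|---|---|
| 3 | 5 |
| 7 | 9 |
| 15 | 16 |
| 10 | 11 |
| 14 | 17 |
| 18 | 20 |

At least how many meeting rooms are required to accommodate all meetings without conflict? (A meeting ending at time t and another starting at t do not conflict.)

2

Count concurrent intervals with a sweep; the peak is the room count.
starts: [3, 7, 10, 14, 15, 18]
ends:   [5, 9, 11, 16, 17, 20]
s3→1 e5→0 s7→1 e9→0 s10→1 e11→0 s14→1 s15→2  — peak 2.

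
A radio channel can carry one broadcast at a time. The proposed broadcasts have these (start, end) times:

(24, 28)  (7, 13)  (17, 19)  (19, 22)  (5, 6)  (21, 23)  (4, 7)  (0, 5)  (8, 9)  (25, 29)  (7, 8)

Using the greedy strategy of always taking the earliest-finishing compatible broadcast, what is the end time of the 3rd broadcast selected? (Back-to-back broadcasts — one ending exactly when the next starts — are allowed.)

8

Order by finish time; keep every interval that doesn't clash with the previous kept one.
By end time: (0,5), (5,6), (4,7), (7,8), (8,9), (7,13), (17,19), (19,22), (21,23), (24,28), (25,29).
Pick (0,5); next start ≥ 5 → (5,6); next start ≥ 6 → (7,8); next start ≥ 8 → (8,9); next start ≥ 9 → (17,19); next start ≥ 19 → (19,22); next start ≥ 22 → (24,28).
Selected: (0,5) (5,6) (7,8) (8,9) (17,19) (19,22) (24,28)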